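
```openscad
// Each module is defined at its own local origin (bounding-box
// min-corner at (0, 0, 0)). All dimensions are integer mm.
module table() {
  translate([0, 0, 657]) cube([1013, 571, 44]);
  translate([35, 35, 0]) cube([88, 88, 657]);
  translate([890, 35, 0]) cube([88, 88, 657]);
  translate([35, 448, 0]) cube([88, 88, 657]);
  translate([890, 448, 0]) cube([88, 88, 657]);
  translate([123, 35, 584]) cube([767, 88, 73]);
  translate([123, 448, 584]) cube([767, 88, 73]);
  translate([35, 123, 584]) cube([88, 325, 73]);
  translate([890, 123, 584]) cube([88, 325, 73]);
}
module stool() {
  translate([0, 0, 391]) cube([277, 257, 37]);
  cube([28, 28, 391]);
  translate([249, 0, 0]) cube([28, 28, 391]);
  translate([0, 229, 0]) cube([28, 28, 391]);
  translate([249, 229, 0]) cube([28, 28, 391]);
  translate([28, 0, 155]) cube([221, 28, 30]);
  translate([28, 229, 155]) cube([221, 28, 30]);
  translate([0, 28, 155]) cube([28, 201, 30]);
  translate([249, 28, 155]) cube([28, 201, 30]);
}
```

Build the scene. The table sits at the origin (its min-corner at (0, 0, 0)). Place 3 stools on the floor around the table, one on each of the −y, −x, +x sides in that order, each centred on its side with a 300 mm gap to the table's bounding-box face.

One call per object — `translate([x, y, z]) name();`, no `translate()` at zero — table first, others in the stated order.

table();
translate([368, -557, 0]) stool();
translate([-577, 157, 0]) stool();
translate([1313, 157, 0]) stool();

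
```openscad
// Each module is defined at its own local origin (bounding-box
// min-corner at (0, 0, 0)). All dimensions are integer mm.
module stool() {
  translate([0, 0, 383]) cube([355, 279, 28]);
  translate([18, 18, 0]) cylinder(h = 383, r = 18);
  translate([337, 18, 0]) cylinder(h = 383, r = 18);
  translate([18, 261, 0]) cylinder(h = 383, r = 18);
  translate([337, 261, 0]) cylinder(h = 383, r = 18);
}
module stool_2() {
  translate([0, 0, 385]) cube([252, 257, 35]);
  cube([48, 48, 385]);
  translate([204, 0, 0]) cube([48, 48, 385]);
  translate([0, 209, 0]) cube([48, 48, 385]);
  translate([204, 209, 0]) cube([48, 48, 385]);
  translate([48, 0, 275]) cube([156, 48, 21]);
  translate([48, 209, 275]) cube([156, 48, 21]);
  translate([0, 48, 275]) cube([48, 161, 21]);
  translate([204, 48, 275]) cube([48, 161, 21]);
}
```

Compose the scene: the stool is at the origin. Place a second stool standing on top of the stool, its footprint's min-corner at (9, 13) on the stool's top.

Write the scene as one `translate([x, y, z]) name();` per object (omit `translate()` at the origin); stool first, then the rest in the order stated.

stool();
translate([9, 13, 411]) stool_2();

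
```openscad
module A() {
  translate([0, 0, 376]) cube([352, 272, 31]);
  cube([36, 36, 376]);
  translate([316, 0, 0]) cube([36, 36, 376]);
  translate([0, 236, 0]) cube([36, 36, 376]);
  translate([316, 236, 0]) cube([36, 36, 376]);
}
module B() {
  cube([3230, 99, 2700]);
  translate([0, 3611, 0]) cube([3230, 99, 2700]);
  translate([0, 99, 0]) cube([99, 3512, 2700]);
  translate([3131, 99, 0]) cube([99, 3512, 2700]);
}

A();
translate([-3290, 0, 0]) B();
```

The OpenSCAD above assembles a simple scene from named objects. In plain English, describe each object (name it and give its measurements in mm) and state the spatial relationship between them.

A is a four-legged stool. The seat is 352×272 mm, 31 mm thick, top at z = 407 mm. It stands on four square legs, each 36×36 mm in cross-section, from z = 0 to the seat underside, each flush with a corner of the seat.

B is the wall frame of a small rectangular building: four walls, each 2700 mm tall and 99 mm thick, enclosing a footprint 3230 mm (x) by 3710 mm (y) outside-to-outside, with no floor or roof. The front and back walls (the −y and +y sides) span the full width; the two side walls fit between them.

The house frame is on the floor beside the stool on its −x side.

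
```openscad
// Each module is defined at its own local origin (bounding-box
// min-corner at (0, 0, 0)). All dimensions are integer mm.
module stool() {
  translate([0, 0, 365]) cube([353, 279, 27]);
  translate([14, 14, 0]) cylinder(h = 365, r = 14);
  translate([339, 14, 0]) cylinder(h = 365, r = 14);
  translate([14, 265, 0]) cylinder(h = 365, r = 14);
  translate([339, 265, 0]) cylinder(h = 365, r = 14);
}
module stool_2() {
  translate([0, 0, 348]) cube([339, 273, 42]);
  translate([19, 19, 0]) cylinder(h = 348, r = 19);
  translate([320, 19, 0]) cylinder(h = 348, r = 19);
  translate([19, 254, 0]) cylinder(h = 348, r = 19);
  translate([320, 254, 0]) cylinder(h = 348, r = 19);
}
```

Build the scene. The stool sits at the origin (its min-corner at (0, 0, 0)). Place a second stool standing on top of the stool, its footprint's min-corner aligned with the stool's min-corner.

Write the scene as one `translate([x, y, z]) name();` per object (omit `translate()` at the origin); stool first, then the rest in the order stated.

stool();
translate([0, 0, 392]) stool_2();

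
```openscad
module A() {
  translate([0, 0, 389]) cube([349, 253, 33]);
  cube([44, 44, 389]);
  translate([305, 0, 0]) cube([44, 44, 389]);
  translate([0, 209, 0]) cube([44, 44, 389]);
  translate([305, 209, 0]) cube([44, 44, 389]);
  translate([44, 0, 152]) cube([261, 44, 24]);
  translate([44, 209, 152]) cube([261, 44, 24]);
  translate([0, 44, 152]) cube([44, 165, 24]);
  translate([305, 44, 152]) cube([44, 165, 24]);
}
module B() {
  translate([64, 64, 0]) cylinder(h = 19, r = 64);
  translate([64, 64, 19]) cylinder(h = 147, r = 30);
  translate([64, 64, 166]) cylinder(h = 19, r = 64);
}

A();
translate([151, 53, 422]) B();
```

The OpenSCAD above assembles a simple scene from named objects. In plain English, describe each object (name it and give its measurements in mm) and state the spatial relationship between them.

A is a simple wooden stool: a rectangular seat 349 mm (x) by 253 mm (y), 33 mm thick, top face at z = 422 mm, on four square legs, each 44×44 mm in cross-section. The legs rest on z = 0, each flush with a corner of the seat. Four stretchers, 44 mm wide and 24 mm tall, connect adjacent legs with their undersides at z = 152 mm, each running between the inner faces of the legs it joins and aligned with the legs' outer faces on the other axis.

B is a spool: two coaxial disc flanges of radius 64 mm and thickness 19 mm, joined by a core cylinder of radius 30 mm and height 147 mm. The lower flange rests on z = 0 and the three cylinders share a vertical axis.

The spool is on top of the stool.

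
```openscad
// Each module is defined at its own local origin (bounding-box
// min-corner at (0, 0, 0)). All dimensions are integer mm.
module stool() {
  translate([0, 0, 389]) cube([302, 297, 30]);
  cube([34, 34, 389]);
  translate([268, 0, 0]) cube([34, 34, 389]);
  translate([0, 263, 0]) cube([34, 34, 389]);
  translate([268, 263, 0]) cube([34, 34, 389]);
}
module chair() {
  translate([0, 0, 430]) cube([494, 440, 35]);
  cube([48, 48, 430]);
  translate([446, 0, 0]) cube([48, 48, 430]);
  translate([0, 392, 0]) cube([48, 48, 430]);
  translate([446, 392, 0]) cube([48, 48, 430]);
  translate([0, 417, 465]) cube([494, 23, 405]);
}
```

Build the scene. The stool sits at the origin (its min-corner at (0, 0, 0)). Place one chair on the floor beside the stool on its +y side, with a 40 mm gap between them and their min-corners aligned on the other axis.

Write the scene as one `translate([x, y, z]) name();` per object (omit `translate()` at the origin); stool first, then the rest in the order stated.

stool();
translate([0, 337, 0]) chair();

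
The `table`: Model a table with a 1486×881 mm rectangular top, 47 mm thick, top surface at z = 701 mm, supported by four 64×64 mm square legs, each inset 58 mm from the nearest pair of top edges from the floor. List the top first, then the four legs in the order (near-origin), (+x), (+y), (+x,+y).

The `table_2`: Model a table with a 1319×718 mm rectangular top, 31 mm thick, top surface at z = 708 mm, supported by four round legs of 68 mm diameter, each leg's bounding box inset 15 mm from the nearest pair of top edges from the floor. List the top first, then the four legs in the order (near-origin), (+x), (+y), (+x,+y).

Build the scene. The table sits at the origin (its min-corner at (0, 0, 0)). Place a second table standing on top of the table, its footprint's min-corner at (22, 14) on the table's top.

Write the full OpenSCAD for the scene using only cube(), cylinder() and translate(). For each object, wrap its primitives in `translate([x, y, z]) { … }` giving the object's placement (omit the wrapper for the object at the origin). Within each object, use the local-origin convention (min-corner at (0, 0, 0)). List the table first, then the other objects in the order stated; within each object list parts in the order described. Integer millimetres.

translate([0, 0, 654]) cube([1486, 881, 47]);
translate([58, 58, 0]) cube([64, 64, 654]);
translate([1364, 58, 0]) cube([64, 64, 654]);
translate([58, 759, 0]) cube([64, 64, 654]);
translate([1364, 759, 0]) cube([64, 64, 654]);
translate([22, 14, 701]) {
  translate([0, 0, 677]) cube([1319, 718, 31]);
  translate([49, 49, 0]) cylinder(h = 677, r = 34);
  translate([1270, 49, 0]) cylinder(h = 677, r = 34);
  translate([49, 669, 0]) cylinder(h = 677, r = 34);
  translate([1270, 669, 0]) cylinder(h = 677, r = 34);
}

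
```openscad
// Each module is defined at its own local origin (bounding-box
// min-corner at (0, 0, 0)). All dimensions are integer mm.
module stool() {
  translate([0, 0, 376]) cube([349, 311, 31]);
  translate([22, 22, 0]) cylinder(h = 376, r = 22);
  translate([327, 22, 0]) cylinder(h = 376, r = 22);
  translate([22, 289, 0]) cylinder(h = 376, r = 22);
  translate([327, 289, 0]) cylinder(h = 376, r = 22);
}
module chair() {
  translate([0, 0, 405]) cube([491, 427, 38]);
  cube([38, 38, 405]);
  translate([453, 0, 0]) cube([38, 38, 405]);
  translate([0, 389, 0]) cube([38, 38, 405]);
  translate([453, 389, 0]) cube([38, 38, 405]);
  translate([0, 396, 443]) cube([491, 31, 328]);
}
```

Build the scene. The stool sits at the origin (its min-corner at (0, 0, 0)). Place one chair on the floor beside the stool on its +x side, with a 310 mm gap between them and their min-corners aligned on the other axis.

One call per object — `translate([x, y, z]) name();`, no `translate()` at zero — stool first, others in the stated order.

stool();
translate([659, 0, 0]) chair();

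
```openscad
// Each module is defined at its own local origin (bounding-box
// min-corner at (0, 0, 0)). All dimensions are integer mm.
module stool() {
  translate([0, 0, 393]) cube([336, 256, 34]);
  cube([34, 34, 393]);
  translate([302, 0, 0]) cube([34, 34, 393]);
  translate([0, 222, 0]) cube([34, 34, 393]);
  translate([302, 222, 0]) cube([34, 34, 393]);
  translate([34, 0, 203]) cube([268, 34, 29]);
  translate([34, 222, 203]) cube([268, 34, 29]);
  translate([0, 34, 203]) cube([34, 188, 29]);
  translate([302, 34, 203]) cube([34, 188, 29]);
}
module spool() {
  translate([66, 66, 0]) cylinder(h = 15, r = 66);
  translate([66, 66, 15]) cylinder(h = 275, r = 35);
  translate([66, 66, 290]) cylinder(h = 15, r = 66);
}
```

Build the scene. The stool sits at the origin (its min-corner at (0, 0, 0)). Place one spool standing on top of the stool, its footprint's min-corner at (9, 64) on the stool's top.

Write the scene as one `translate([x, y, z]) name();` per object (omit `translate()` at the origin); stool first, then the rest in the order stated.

stool();
translate([9, 64, 427]) spool();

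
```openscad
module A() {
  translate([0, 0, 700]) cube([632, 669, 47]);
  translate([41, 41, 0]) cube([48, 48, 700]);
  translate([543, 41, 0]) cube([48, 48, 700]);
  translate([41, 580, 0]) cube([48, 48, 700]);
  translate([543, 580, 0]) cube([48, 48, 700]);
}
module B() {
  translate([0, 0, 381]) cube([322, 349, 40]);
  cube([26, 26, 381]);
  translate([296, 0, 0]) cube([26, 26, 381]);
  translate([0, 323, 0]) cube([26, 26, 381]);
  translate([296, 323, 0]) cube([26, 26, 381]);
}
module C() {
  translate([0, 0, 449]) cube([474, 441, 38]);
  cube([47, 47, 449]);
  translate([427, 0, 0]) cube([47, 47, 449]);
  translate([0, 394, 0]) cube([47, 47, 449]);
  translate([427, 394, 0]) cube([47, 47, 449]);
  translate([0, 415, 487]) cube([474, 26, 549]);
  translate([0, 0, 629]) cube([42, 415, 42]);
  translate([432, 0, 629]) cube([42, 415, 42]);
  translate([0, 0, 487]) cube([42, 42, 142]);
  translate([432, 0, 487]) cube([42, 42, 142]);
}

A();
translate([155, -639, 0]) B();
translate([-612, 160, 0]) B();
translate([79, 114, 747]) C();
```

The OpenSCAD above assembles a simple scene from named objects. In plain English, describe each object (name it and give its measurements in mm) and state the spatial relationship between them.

A is a table with a 632×669 mm rectangular top, 47 mm thick, top surface at z = 747 mm, supported by four 48×48 mm square legs, each inset 41 mm from the nearest pair of top edges, running from the floor.

B is a simple wooden stool: a rectangular seat 322 mm (x) by 349 mm (y), 40 mm thick, top face at z = 421 mm, on four square legs, each 26×26 mm in cross-section. The legs rest on z = 0, each flush with a corner of the seat.

C is a chair. The seat is a 474×441×38 mm slab with its top at z = 487 mm, on four 47×47 mm corner legs (flush with the seat edges, standing on z = 0). A flat backrest 26 mm thick, 549 mm tall, spans the full seat width and rises from the seat top along its +y edge, rear face flush with the rear of the seat. Two armrests of 42×42 mm section run along each side from the seat's front edge to the front of the backrest, top faces 184 mm above the seat top and outer faces flush with the seat's x-edges; a 42×42 mm post under the front of each armrest stands on the seat at the front corner.

Two stools sit around the table at the −y, −x sides. The chair is on top of the table, centred.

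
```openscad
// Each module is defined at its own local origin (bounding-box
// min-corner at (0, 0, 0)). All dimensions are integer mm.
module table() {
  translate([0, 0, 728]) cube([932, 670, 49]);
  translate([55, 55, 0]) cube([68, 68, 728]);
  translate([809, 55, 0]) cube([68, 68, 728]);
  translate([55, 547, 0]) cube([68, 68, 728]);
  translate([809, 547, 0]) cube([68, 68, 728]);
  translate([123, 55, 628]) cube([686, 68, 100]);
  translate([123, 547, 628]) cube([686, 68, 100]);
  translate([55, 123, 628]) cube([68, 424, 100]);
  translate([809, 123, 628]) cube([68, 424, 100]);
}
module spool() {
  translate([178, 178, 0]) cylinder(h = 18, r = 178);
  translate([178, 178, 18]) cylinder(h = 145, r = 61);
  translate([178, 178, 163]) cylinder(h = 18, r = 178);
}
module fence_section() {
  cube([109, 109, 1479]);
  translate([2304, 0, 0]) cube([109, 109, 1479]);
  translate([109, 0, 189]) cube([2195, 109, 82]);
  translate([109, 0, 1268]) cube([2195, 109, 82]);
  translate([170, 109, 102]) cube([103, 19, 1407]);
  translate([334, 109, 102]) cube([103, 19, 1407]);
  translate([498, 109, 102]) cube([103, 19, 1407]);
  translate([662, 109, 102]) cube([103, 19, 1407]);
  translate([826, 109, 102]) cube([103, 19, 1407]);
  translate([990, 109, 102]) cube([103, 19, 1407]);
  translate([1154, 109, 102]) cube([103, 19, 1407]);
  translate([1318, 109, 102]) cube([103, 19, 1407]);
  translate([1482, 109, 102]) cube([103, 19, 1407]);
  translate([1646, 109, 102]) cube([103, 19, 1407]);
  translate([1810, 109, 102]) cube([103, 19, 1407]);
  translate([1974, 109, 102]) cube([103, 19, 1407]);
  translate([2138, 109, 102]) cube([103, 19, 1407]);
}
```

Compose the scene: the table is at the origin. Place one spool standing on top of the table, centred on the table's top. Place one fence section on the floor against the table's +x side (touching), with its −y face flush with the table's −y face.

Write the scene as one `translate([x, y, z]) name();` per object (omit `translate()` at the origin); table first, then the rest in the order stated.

table();
translate([288, 157, 777]) spool();
translate([932, 0, 0]) fence_section();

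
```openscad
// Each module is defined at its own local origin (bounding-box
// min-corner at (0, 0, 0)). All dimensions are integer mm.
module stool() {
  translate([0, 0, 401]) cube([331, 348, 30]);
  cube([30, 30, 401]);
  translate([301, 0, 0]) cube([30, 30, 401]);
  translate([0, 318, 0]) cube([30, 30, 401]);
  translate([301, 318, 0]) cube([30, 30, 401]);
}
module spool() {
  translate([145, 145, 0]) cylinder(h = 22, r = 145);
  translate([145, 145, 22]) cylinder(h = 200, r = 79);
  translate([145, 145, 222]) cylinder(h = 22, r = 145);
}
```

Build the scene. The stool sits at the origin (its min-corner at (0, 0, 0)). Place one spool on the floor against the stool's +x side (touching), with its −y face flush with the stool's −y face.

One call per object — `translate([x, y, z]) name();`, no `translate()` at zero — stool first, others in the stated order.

stool();
translate([331, 0, 0]) spool();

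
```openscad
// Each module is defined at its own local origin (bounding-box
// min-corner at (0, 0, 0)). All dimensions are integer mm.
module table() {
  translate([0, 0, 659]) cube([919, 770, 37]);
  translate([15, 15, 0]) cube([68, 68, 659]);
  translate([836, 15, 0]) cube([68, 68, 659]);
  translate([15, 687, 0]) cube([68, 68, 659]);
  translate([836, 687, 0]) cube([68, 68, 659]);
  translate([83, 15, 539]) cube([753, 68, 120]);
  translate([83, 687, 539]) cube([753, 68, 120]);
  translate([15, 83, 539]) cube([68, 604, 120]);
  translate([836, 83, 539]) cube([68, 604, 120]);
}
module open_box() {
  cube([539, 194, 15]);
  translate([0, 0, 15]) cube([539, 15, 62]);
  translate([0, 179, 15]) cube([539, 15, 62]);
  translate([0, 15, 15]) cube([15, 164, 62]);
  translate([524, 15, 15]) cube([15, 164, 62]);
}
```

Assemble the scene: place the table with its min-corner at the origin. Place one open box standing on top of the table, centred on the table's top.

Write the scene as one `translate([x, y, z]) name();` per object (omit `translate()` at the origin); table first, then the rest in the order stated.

table();
translate([190, 288, 696]) open_box();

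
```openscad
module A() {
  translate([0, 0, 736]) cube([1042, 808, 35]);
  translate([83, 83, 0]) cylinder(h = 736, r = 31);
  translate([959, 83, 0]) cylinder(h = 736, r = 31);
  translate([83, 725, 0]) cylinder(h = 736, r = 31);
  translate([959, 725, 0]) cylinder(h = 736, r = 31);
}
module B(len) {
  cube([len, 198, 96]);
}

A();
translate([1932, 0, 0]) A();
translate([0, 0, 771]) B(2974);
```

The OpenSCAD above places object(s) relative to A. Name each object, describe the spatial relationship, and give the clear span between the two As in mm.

A is a table. B is a beam. A beam spans the tops of two tables. The clear span between the two tables is 890 mm.

Second table starts at x = 1932; first ends at x = 1042; clear span = 1932 − 1042 = 890 mm.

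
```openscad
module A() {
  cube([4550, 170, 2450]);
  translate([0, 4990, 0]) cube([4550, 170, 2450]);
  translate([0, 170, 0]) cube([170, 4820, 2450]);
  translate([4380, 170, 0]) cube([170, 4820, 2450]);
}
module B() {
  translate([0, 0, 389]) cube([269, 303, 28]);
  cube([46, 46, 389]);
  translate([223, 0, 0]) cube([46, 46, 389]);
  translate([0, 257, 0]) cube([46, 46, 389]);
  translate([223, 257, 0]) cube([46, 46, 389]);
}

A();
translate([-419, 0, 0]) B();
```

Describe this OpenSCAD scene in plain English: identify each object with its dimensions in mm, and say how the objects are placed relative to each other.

A is the wall frame of a small rectangular building: four walls, each 2450 mm tall and 170 mm thick, enclosing a footprint 4550 mm (x) by 5160 mm (y) outside-to-outside, with no floor or roof. The front and back walls (the −y and +y sides) span the full width; the two side walls fit between them.

B is a simple wooden stool: a rectangular seat 269 mm (x) by 303 mm (y), 28 mm thick, top face at z = 417 mm, on four square legs, each 46×46 mm in cross-section. The legs rest on z = 0, each flush with a corner of the seat.

The stool is on the floor beside the house frame on its −x side.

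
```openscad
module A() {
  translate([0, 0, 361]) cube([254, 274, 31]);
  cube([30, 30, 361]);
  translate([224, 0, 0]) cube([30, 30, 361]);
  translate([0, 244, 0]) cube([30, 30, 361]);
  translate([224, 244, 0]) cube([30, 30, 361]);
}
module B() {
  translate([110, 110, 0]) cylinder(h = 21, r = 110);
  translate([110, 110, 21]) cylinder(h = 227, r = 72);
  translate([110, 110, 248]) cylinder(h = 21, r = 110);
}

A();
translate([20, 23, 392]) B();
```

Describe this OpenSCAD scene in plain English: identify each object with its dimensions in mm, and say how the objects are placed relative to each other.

A is a simple wooden stool: a rectangular seat 254 mm (x) by 274 mm (y), 31 mm thick, top face at z = 392 mm, on four square legs, each 30×30 mm in cross-section. The legs rest on z = 0, each flush with a corner of the seat.

B is a spool: two coaxial disc flanges of radius 110 mm and thickness 21 mm, joined by a core cylinder of radius 72 mm and height 227 mm. The lower flange rests on z = 0 and the three cylinders share a vertical axis.

The spool is on top of the stool.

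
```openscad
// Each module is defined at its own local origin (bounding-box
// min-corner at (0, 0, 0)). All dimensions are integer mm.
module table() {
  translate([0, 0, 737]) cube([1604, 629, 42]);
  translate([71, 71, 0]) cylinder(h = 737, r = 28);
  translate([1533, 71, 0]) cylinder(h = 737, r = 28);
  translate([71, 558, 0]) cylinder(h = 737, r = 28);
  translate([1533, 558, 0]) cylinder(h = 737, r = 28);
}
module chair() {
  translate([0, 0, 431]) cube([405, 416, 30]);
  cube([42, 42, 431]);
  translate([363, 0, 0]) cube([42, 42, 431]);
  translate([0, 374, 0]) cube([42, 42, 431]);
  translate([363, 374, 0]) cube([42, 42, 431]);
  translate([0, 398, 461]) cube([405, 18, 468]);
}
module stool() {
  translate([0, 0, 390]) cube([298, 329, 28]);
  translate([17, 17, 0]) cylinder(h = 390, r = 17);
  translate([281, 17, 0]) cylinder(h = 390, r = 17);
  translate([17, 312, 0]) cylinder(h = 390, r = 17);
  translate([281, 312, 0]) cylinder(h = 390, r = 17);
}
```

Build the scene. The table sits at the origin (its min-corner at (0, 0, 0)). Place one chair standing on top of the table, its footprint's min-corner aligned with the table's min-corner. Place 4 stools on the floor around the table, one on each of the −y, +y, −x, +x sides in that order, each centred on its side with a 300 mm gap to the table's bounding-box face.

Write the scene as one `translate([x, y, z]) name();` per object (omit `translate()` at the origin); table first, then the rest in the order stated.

table();
translate([0, 0, 779]) chair();
translate([653, -629, 0]) stool();
translate([653, 929, 0]) stool();
translate([-598, 150, 0]) stool();
translate([1904, 150, 0]) stool();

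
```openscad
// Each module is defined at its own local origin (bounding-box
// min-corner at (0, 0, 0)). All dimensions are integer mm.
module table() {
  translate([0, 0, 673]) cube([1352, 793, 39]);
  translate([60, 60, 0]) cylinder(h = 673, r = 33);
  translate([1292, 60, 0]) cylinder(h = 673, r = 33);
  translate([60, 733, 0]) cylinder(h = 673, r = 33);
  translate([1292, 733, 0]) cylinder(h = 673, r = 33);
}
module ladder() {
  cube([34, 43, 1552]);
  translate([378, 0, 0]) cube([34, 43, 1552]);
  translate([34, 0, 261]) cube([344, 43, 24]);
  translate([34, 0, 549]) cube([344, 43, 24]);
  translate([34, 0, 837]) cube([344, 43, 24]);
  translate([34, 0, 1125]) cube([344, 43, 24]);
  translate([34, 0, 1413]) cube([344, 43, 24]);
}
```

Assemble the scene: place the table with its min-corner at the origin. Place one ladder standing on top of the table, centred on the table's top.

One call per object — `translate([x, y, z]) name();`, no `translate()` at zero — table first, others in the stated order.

table();
translate([470, 375, 712]) ladder();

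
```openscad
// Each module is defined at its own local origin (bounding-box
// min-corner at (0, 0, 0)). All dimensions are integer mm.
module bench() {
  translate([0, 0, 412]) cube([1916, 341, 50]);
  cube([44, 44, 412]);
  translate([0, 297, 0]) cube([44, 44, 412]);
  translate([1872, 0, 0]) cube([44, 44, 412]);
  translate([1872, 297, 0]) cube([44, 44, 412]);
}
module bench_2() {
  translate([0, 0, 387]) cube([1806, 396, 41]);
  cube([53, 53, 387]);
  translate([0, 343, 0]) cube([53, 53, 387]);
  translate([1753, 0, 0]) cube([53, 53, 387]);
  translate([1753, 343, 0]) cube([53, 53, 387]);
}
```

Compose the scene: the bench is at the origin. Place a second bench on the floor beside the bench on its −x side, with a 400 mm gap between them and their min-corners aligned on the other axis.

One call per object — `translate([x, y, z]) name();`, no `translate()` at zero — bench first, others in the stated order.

bench();
translate([-2206, 0, 0]) bench_2();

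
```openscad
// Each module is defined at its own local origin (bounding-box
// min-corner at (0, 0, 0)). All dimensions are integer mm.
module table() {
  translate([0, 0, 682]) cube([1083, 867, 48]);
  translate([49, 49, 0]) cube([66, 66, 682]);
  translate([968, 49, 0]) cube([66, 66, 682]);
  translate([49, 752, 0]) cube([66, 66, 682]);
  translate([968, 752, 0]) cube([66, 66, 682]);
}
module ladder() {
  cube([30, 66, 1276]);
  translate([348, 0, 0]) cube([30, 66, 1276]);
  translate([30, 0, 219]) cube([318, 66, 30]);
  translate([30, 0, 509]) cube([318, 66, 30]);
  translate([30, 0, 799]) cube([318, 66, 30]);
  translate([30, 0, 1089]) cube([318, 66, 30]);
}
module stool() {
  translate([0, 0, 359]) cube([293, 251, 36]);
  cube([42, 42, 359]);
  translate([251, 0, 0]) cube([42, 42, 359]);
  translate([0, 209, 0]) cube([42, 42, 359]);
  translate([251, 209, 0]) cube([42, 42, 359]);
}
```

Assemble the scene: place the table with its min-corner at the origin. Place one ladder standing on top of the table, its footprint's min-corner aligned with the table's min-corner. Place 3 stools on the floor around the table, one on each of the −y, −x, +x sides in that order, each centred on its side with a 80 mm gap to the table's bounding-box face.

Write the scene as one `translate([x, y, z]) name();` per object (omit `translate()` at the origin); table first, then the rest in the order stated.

table();
translate([0, 0, 730]) ladder();
translate([395, -331, 0]) stool();
translate([-373, 308, 0]) stool();
translate([1163, 308, 0]) stool();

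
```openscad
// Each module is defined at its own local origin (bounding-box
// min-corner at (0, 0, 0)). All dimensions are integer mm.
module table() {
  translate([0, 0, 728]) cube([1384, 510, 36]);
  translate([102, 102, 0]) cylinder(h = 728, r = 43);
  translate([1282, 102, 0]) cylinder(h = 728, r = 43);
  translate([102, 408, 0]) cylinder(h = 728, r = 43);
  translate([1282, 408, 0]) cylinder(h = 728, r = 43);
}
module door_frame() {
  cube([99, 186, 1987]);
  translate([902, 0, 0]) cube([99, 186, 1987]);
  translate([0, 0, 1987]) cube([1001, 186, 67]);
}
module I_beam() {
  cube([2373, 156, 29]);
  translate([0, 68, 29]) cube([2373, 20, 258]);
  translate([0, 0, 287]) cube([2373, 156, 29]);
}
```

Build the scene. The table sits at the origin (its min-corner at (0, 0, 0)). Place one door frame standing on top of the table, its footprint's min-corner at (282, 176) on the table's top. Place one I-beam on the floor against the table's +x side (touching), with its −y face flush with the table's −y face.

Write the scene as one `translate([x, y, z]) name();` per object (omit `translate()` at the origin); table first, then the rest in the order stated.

table();
translate([282, 176, 764]) door_frame();
translate([1384, 0, 0]) I_beam();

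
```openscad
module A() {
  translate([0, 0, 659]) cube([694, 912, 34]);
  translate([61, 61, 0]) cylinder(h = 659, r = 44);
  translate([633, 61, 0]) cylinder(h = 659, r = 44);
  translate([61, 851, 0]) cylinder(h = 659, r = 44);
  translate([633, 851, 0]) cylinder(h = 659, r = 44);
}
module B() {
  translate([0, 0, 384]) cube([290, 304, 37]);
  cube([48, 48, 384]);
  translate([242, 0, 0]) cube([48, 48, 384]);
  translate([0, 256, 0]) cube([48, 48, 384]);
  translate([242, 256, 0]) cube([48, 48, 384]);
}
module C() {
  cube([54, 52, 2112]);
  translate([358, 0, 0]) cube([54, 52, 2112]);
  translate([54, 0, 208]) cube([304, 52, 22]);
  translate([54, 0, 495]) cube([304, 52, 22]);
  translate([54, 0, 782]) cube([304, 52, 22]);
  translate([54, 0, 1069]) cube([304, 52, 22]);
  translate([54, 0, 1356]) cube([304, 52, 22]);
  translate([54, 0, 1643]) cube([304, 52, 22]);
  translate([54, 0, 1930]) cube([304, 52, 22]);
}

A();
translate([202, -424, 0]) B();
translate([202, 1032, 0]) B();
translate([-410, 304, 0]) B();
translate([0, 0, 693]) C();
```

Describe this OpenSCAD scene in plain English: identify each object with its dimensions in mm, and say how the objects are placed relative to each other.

A is a table with a 694×912 mm rectangular top, 34 mm thick, top surface at z = 693 mm, supported by four round legs of 88 mm diameter, each leg's bounding box inset 17 mm from the nearest pair of top edges, running from the floor.

B is a simple wooden stool: a rectangular seat 290 mm (x) by 304 mm (y), 37 mm thick, top face at z = 421 mm, on four square legs, each 48×48 mm in cross-section. The legs rest on z = 0, each flush with a corner of the seat.

C is a wooden ladder with two side rails of 54×52 mm section and 2112 mm height, set 412 mm apart overall. Between them run 7 rectangular rungs (52 mm deep, 22 mm thick), front faces flush with the rails' −y face. The bottom of the first rung is 208 mm above the floor and each subsequent rung is 287 mm higher than the one below.

Three stools sit around the table at the −y, +y, −x sides. The ladder is on top of the table.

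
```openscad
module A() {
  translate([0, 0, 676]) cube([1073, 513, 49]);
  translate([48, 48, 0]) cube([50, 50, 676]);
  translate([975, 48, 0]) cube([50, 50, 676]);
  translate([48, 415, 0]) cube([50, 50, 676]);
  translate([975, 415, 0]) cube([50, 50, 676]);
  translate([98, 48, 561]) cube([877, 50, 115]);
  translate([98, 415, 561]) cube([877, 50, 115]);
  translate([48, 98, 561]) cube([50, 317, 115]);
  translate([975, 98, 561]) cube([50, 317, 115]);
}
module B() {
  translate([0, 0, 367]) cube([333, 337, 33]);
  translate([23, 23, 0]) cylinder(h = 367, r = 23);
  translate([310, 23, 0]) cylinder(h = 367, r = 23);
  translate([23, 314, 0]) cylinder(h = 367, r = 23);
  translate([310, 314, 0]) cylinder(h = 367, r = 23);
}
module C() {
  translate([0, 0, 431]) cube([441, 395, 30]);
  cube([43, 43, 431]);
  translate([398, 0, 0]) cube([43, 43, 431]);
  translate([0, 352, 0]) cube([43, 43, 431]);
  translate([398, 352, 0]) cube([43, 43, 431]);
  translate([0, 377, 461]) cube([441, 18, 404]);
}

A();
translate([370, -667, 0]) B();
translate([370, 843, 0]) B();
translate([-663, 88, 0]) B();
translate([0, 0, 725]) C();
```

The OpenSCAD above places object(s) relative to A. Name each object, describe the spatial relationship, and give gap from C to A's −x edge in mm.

A is a table. B is a stool. C is a chair. Three stools sit around the table at the −y, +y, −x sides. The chair is on top of the table. The gap from the chair to the table's −x edge is 0 mm.

The chair's min-x is at 0; the table's min-x is 0; gap = 0 mm.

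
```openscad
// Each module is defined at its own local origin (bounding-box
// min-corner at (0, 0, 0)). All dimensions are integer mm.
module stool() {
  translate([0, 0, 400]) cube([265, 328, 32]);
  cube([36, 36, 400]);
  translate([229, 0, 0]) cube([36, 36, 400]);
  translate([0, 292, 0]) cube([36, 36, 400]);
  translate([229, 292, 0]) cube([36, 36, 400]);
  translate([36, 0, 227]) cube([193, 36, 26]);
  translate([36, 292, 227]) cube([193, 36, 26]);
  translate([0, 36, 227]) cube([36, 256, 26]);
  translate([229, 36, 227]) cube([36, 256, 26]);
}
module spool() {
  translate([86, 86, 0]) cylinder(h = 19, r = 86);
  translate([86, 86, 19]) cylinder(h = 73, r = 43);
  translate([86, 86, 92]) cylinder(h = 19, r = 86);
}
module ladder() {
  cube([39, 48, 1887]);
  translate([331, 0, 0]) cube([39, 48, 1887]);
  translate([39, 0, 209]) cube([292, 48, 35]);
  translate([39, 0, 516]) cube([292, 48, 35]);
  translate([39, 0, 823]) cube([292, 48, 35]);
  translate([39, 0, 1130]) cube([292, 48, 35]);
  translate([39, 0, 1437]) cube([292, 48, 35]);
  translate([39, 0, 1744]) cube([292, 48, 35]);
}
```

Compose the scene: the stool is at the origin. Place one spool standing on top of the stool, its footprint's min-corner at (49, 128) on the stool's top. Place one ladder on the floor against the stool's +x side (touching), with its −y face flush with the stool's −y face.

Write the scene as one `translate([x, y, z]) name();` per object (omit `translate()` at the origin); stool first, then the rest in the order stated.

stool();
translate([49, 128, 432]) spool();
translate([265, 0, 0]) ladder();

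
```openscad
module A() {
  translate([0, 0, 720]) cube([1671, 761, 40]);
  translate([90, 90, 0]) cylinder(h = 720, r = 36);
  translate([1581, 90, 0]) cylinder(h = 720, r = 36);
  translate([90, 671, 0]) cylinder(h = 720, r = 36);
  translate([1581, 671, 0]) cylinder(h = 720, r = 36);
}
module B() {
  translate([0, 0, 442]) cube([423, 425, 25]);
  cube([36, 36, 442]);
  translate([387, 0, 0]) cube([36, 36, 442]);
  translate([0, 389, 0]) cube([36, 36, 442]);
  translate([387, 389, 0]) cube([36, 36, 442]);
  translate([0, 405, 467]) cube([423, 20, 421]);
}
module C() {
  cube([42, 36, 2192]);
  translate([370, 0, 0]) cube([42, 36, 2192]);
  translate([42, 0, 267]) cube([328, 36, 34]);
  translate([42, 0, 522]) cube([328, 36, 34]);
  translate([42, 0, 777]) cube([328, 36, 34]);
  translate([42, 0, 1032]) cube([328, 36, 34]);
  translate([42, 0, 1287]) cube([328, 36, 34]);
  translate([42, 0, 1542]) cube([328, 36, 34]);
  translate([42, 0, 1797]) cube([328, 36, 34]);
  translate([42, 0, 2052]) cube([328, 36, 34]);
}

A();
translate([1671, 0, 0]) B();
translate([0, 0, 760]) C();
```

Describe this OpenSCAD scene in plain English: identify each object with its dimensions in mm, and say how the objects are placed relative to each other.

A is a table: top 1671 mm (x) × 761 mm (y), 40 mm thick, upper face at z = 760 mm, on four round legs of 72 mm diameter, each leg's bounding box inset 54 mm from the nearest pair of top edges, running from z = 0 to the bottom of the top.

B is a chair. The seat is a 423×425×25 mm slab with its top at z = 467 mm, on four 36×36 mm corner legs (flush with the seat edges, standing on z = 0). A flat backrest 20 mm thick, 421 mm tall, spans the full seat width and rises from the seat top along its +y edge, rear face flush with the rear of the seat.

C is a wooden ladder with two side rails of 42×36 mm section and 2192 mm height, set 412 mm apart overall. Between them run 8 rectangular rungs (36 mm deep, 34 mm thick), front faces flush with the rails' −y face. The bottom of the first rung is 267 mm above the floor and each subsequent rung is 255 mm higher than the one below.

The chair is against the table's +x side, with their −y faces flush. The ladder is on top of the table.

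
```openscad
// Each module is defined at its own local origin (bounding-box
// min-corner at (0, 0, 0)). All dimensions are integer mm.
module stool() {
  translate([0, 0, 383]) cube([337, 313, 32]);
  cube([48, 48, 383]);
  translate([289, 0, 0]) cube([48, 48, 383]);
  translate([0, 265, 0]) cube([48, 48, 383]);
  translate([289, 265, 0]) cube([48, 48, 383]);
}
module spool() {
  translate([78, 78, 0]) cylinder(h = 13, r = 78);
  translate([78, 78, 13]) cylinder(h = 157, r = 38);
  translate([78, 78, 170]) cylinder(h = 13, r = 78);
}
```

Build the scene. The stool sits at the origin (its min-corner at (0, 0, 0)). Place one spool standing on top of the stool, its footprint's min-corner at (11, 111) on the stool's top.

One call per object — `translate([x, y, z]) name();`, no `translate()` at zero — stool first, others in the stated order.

stool();
translate([11, 111, 415]) spool();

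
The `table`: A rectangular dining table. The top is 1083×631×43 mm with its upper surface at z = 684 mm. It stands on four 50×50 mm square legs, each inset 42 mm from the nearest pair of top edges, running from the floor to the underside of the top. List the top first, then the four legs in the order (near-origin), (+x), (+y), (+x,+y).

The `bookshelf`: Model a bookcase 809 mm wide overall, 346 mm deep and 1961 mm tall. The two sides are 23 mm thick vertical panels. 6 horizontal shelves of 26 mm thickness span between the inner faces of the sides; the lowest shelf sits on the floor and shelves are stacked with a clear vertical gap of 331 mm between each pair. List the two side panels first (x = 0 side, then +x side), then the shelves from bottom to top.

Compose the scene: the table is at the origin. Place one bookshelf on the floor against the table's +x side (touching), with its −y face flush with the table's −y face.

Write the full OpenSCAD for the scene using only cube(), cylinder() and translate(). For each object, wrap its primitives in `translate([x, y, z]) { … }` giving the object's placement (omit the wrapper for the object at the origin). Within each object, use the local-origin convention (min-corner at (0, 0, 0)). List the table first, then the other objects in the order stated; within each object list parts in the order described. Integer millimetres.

translate([0, 0, 641]) cube([1083, 631, 43]);
translate([42, 42, 0]) cube([50, 50, 641]);
translate([991, 42, 0]) cube([50, 50, 641]);
translate([42, 539, 0]) cube([50, 50, 641]);
translate([991, 539, 0]) cube([50, 50, 641]);
translate([1083, 0, 0]) {
  cube([23, 346, 1961]);
  translate([786, 0, 0]) cube([23, 346, 1961]);
  translate([23, 0, 0]) cube([763, 346, 26]);
  translate([23, 0, 357]) cube([763, 346, 26]);
  translate([23, 0, 714]) cube([763, 346, 26]);
  translate([23, 0, 1071]) cube([763, 346, 26]);
  translate([23, 0, 1428]) cube([763, 346, 26]);
  translate([23, 0, 1785]) cube([763, 346, 26]);
}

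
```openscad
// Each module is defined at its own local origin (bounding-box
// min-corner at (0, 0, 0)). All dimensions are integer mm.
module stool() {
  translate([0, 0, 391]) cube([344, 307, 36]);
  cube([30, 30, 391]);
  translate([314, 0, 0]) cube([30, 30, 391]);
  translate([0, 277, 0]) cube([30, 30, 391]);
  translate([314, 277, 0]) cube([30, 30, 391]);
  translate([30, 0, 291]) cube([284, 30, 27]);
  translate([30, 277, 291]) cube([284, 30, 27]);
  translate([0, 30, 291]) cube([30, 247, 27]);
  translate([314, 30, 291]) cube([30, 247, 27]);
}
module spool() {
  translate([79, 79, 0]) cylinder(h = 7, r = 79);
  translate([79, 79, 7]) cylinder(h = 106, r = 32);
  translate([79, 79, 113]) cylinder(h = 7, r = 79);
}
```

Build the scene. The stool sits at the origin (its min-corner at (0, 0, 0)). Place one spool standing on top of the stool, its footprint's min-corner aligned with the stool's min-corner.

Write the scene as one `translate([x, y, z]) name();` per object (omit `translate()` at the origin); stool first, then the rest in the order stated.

stool();
translate([0, 0, 427]) spool();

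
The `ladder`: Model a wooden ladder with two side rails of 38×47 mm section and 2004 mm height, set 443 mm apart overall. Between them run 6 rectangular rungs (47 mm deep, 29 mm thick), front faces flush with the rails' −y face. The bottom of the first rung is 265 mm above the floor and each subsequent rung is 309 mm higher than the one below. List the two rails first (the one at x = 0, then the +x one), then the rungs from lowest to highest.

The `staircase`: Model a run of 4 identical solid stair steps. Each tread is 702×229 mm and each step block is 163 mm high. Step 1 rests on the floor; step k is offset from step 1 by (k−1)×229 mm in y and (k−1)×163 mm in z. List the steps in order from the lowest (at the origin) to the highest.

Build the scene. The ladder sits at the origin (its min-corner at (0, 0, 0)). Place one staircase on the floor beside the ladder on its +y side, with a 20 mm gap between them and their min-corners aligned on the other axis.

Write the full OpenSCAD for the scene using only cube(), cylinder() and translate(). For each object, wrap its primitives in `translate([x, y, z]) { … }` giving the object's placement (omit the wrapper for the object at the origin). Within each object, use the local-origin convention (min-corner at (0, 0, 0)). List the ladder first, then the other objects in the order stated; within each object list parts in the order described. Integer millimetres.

cube([38, 47, 2004]);
translate([405, 0, 0]) cube([38, 47, 2004]);
translate([38, 0, 265]) cube([367, 47, 29]);
translate([38, 0, 574]) cube([367, 47, 29]);
translate([38, 0, 883]) cube([367, 47, 29]);
translate([38, 0, 1192]) cube([367, 47, 29]);
translate([38, 0, 1501]) cube([367, 47, 29]);
translate([38, 0, 1810]) cube([367, 47, 29]);
translate([0, 67, 0]) {
  cube([702, 229, 163]);
  translate([0, 229, 163]) cube([702, 229, 163]);
  translate([0, 458, 326]) cube([702, 229, 163]);
  translate([0, 687, 489]) cube([702, 229, 163]);
}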